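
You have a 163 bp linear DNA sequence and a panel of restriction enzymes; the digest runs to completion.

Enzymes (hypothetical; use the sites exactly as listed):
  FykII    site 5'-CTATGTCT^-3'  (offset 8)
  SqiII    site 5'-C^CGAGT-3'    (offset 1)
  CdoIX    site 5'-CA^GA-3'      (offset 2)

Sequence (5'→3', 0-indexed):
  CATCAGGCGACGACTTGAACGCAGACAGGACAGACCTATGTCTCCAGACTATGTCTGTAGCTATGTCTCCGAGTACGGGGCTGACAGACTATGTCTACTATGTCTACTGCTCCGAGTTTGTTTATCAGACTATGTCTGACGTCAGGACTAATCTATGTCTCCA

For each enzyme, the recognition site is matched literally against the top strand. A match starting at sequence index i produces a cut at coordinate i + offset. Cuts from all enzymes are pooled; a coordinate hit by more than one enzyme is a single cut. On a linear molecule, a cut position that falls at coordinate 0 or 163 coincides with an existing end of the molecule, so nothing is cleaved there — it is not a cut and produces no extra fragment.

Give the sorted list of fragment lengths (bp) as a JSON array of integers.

Per-enzyme occurrences:
  FykII CTATGTCT/8: at [35, 48, 60, 88, 97, 129, 152] ⇒ [43, 56, 68, 96, 105, 137, 160]
  SqiII CCGAGT/1: at [68, 111] ⇒ [69, 112]
  CdoIX CAGA/2: at [21, 30, 44, 84, 125] ⇒ [23, 32, 46, 86, 127]

All cut coordinates (distinct, sorted): [23, 32, 43, 46, 56, 68, 69, 86, 96, 105, 112, 127, 137, 160]

Fragment lengths:
  [0,23): 23 bp
  [23,32): 9 bp
  [32,43): 11 bp
  [43,46): 3 bp
  [46,56): 10 bp
  [56,68): 12 bp
  [68,69): 1 bp
  [69,86): 17 bp
  [86,96): 10 bp
  [96,105): 9 bp
  [105,112): 7 bp
  [112,127): 15 bp
  [127,137): 10 bp
  [137,160): 23 bp
  [160,163): 3 bp

[1,3,3,7,9,9,10,10,10,11,12,15,17,23,23]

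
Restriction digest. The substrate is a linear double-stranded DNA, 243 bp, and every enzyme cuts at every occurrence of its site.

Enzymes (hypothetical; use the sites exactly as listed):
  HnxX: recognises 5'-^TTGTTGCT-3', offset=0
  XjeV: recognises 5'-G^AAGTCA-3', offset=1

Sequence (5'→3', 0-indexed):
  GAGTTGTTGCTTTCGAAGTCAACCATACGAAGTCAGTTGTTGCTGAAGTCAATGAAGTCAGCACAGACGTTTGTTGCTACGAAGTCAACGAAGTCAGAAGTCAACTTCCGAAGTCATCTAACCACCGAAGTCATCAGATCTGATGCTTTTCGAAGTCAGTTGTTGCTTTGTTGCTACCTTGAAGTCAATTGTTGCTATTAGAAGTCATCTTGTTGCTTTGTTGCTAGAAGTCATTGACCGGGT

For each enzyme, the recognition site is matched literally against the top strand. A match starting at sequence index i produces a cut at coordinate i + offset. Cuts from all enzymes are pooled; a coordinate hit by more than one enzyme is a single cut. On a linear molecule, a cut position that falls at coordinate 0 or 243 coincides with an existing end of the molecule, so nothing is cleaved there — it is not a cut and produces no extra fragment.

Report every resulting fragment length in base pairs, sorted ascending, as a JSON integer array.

[3,7,7,7,7,8,8,8,9,9,9,10,11,12,13,13,14,14,16,16,17,25]

Site scan:
  HnxX TTGTTGCT/0: at [3, 36, 70, 159, 167, 188, 209, 217] ⇒ [3, 36, 70, 159, 167, 188, 209, 217]
  XjeV GAAGTCA/1: at [14, 28, 44, 53, 80, 89, 96, 109, 126, 151, 180, 200, 226] ⇒ [15, 29, 45, 54, 81, 90, 97, 110, 127, 152, 181, 201, 227]

All cut coordinates (distinct, sorted): [3, 15, 29, 36, 45, 54, 70, 81, 90, 97, 110, 127, 152, 159, 167, 181, 188, 201, 209, 217, 227]

Fragments:
  [0,3): 3 bp
  [3,15): 12 bp
  [15,29): 14 bp
  [29,36): 7 bp
  [36,45): 9 bp
  [45,54): 9 bp
  [54,70): 16 bp
  [70,81): 11 bp
  [81,90): 9 bp
  [90,97): 7 bp
  [97,110): 13 bp
  [110,127): 17 bp
  [127,152): 25 bp
  [152,159): 7 bp
  [159,167): 8 bp
  [167,181): 14 bp
  [181,188): 7 bp
  [188,201): 13 bp
  [201,209): 8 bp
  [209,217): 8 bp
  [217,227): 10 bp
  [227,243): 16 bp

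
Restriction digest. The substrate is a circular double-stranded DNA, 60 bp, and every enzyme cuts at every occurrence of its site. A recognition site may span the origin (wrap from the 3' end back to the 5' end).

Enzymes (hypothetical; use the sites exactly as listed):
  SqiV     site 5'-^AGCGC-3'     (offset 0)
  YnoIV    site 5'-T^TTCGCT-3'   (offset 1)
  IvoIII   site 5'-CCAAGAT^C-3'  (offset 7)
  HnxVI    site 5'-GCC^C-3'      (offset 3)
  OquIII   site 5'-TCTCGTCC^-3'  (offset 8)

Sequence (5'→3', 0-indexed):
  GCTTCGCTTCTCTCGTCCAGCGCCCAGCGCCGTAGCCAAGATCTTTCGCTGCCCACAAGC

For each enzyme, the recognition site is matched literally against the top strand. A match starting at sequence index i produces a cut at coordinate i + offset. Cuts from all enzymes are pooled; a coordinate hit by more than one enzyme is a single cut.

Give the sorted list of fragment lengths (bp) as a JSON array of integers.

[1,2,4,6,9,17,21]

Per-enzyme occurrences:
  SqiV AGCGC/0: at [18, 25, 57] ⇒ [18, 25, 57]
  YnoIV TTTCGCT/1: at [43] ⇒ [44]
  IvoIII CCAAGATC/7: at [35] ⇒ [42]
  HnxVI GCCC/3: at [21, 50] ⇒ [24, 53]
  OquIII TCTCGTCC/8: at [10] ⇒ [18]

All cut coordinates (distinct, sorted): [18, 24, 25, 42, 44, 53, 57]

Fragment lengths:
  18→24: 6 bp
  24→25: 1 bp
  25→42: 17 bp
  42→44: 2 bp
  44→53: 9 bp
  53→57: 4 bp
  57→18 (wrap): 60-57+18 = 21 bp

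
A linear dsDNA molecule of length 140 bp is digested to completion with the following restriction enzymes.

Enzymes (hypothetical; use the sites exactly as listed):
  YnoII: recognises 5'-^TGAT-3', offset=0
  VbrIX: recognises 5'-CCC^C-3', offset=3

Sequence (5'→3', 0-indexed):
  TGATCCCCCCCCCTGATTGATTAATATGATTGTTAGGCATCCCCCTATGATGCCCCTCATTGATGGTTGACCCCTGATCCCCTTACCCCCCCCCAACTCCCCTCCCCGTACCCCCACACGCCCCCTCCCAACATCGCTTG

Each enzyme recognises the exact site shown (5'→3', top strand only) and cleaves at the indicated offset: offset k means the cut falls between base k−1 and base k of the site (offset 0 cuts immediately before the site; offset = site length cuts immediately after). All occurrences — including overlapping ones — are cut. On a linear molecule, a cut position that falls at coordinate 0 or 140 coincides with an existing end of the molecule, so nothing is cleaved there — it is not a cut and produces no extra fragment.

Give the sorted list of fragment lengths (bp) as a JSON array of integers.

[1,1,1,1,1,1,1,1,1,1,1,1,1,1,1,3,4,5,5,7,7,7,7,8,8,9,9,13,16,17]

Scan for sites:
  YnoII (TGAT, off=0): starts [0, 13, 17, 26, 47, 60, 74] → cuts [13, 17, 26, 47, 60, 74] (position 0 is a terminus of the linear molecule — no cut)
  VbrIX (CCCC, off=3): starts [4, 5, 6, 7, 8, 9, 40, 41, 52, 70, 78, 85, 86, 87, 88, 89, 90, 98, 103, 110, 111, 120, 121] → cuts [7, 8, 9, 10, 11, 12, 43, 44, 55, 73, 81, 88, 89, 90, 91, 92, 93, 101, 106, 113, 114, 123, 124]

All cut coordinates (distinct, sorted): [7, 8, 9, 10, 11, 12, 13, 17, 26, 43, 44, 47, 55, 60, 73, 74, 81, 88, 89, 90, 91, 92, 93, 101, 106, 113, 114, 123, 124]

Fragments:
  [0,7): 7 bp
  [7,8): 1 bp
  [8,9): 1 bp
  [9,10): 1 bp
  [10,11): 1 bp
  [11,12): 1 bp
  [12,13): 1 bp
  [13,17): 4 bp
  [17,26): 9 bp
  [26,43): 17 bp
  [43,44): 1 bp
  [44,47): 3 bp
  [47,55): 8 bp
  [55,60): 5 bp
  [60,73): 13 bp
  [73,74): 1 bp
  [74,81): 7 bp
  [81,88): 7 bp
  [88,89): 1 bp
  [89,90): 1 bp
  [90,91): 1 bp
  [91,92): 1 bp
  [92,93): 1 bp
  [93,101): 8 bp
  [101,106): 5 bp
  [106,113): 7 bp
  [113,114): 1 bp
  [114,123): 9 bp
  [123,124): 1 bp
  [124,140): 16 bp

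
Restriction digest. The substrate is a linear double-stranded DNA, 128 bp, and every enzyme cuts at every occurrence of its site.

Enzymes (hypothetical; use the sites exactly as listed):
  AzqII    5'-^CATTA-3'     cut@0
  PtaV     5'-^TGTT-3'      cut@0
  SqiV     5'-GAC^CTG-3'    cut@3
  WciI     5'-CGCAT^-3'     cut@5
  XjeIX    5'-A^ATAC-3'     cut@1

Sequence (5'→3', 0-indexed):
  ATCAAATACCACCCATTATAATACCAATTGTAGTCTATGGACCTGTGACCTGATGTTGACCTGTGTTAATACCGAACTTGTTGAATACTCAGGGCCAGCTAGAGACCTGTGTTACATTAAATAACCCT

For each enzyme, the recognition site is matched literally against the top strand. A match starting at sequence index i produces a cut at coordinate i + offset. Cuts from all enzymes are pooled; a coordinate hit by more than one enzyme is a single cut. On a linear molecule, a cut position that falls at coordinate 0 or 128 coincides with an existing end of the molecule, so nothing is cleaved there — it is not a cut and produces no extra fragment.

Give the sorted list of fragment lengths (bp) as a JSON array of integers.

Site scan:
  AzqII CATTA/0: at [13, 114] ⇒ [13, 114]
  PtaV TGTT/0: at [53, 63, 78, 109] ⇒ [53, 63, 78, 109]
  SqiV GACCTG/3: at [39, 46, 57, 103] ⇒ [42, 49, 60, 106]
  WciI (CGCAT, off=5): no sites
  XjeIX AATAC/1: at [4, 19, 67, 83] ⇒ [5, 20, 68, 84]

Pooled cuts: [5, 13, 20, 42, 49, 53, 60, 63, 68, 78, 84, 106, 109, 114]

Fragment lengths:
  [0,5): 5 bp
  [5,13): 8 bp
  [13,20): 7 bp
  [20,42): 22 bp
  [42,49): 7 bp
  [49,53): 4 bp
  [53,60): 7 bp
  [60,63): 3 bp
  [63,68): 5 bp
  [68,78): 10 bp
  [78,84): 6 bp
  [84,106): 22 bp
  [106,109): 3 bp
  [109,114): 5 bp
  [114,128): 14 bp

[3,3,4,5,5,5,6,7,7,7,8,10,14,22,22]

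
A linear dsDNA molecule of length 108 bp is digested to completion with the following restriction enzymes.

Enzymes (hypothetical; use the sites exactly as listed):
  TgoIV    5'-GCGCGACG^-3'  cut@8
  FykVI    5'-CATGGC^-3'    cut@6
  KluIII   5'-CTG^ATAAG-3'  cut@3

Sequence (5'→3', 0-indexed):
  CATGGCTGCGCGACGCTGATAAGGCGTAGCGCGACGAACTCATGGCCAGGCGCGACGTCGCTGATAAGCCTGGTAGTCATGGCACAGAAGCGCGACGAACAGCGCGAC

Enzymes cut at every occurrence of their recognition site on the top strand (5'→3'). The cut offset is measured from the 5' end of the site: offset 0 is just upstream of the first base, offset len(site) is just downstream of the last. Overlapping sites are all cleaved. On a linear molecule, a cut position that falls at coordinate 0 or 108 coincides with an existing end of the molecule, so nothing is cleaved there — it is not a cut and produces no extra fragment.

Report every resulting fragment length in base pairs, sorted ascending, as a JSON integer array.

[3,6,6,9,10,11,11,14,18,20]

Per-enzyme occurrences:
  TgoIV GCGCGACG/8: at [7, 28, 49, 89] ⇒ [15, 36, 57, 97]
  FykVI CATGGC/6: at [0, 40, 77] ⇒ [6, 46, 83]
  KluIII CTGATAAG/3: at [15, 60] ⇒ [18, 63]

Pooled cuts: [6, 15, 18, 36, 46, 57, 63, 83, 97]

Fragments:
  [0,6): 6 bp
  [6,15): 9 bp
  [15,18): 3 bp
  [18,36): 18 bp
  [36,46): 10 bp
  [46,57): 11 bp
  [57,63): 6 bp
  [63,83): 20 bp
  [83,97): 14 bp
  [97,108): 11 bp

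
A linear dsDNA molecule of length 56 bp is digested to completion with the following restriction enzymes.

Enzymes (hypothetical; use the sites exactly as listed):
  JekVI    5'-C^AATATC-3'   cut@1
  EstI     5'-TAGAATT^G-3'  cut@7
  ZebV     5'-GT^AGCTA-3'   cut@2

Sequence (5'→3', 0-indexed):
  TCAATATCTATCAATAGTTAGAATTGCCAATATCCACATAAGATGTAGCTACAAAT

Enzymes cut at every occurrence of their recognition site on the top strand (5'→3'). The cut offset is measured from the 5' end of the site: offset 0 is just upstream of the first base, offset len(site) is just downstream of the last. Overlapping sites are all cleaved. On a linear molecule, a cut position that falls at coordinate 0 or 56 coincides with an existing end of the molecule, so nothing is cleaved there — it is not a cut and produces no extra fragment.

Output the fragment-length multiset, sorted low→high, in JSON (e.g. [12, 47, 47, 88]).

Site scan:
  JekVI (CAATATC, off=1): starts [1, 27] → cuts [2, 28]
  EstI (TAGAATTG, off=7): starts [18] → cuts [25]
  ZebV (GTAGCTA, off=2): starts [44] → cuts [46]

All cut coordinates (distinct, sorted): [2, 25, 28, 46]

Fragments:
  [0,2): 2 bp
  [2,25): 23 bp
  [25,28): 3 bp
  [28,46): 18 bp
  [46,56): 10 bp

[2,3,10,18,23]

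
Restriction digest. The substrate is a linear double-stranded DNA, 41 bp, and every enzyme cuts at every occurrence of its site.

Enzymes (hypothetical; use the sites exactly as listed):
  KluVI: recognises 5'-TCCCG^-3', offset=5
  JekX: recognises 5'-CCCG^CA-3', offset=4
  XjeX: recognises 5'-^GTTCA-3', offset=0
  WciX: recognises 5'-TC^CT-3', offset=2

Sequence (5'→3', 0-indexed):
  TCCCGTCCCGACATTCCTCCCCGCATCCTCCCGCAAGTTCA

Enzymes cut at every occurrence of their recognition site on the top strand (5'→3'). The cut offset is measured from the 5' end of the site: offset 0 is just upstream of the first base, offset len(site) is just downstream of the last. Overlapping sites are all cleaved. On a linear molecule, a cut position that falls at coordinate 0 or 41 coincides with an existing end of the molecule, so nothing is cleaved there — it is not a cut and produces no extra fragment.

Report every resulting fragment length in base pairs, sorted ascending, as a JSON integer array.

[3,4,5,5,5,6,6,7]

Per-enzyme occurrences:
  KluVI (TCCCG, off=5): starts [0, 5, 28] → cuts [5, 10, 33]
  JekX (CCCGCA, off=4): starts [19, 29] → cuts [23, 33]
  XjeX (GTTCA, off=0): starts [36] → cuts [36]
  WciX (TCCT, off=2): starts [14, 25] → cuts [16, 27]

All cut coordinates (distinct, sorted): [5, 10, 16, 23, 27, 33, 36]

Fragment lengths:
  [0,5): 5 bp
  [5,10): 5 bp
  [10,16): 6 bp
  [16,23): 7 bp
  [23,27): 4 bp
  [27,33): 6 bp
  [33,36): 3 bp
  [36,41): 5 bp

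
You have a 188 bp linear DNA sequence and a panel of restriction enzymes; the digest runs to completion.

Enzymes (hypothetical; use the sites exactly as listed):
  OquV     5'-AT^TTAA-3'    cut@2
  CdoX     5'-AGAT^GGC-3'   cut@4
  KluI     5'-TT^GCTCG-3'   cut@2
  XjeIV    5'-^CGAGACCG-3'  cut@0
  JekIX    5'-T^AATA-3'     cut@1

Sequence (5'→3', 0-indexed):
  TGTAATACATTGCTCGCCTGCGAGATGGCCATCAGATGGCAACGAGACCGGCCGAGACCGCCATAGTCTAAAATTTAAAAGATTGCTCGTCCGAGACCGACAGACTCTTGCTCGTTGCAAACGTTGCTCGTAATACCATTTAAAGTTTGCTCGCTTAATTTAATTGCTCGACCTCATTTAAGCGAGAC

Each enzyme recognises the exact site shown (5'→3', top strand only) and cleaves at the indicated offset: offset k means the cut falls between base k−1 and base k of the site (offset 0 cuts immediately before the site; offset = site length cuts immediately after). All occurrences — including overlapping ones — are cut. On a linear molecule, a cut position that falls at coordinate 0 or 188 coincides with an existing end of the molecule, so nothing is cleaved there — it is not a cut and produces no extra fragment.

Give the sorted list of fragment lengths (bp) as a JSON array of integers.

Site scan:
  OquV ATTTAA/2: at [72, 137, 157, 175] ⇒ [74, 139, 159, 177]
  CdoX AGATGGC/4: at [22, 33] ⇒ [26, 37]
  KluI TTGCTCG/2: at [9, 82, 107, 123, 146, 163] ⇒ [11, 84, 109, 125, 148, 165]
  XjeIV CGAGACCG/0: at [42, 52, 91] ⇒ [42, 52, 91]
  JekIX TAATA/1: at [2, 130] ⇒ [3, 131]

Pooled cuts: [3, 11, 26, 37, 42, 52, 74, 84, 91, 109, 125, 131, 139, 148, 159, 165, 177]

Fragments:
  [0,3): 3 bp
  [3,11): 8 bp
  [11,26): 15 bp
  [26,37): 11 bp
  [37,42): 5 bp
  [42,52): 10 bp
  [52,74): 22 bp
  [74,84): 10 bp
  [84,91): 7 bp
  [91,109): 18 bp
  [109,125): 16 bp
  [125,131): 6 bp
  [131,139): 8 bp
  [139,148): 9 bp
  [148,159): 11 bp
  [159,165): 6 bp
  [165,177): 12 bp
  [177,188): 11 bp

[3,5,6,6,7,8,8,9,10,10,11,11,11,12,15,16,18,22]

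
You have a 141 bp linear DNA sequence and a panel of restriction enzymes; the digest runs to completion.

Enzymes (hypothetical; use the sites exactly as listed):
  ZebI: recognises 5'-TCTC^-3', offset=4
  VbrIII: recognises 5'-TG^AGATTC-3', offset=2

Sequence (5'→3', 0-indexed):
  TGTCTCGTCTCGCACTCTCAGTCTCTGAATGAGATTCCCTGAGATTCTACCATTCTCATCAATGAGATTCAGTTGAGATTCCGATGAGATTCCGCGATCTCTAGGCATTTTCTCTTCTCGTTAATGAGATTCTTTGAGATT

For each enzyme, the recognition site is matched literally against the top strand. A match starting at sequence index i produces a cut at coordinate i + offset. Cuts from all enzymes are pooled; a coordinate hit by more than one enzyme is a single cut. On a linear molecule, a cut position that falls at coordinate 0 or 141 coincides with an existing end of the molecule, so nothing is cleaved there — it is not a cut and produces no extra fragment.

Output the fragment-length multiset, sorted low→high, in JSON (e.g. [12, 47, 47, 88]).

[5,5,6,6,6,7,7,8,10,11,11,13,15,15,16]

Site scan:
  ZebI (TCTC, off=4): starts [2, 7, 15, 21, 53, 97, 110, 115] → cuts [6, 11, 19, 25, 57, 101, 114, 119]
  VbrIII (TGAGATTC, off=2): starts [29, 39, 62, 73, 84, 124] → cuts [31, 41, 64, 75, 86, 126]

Pooled cuts: [6, 11, 19, 25, 31, 41, 57, 64, 75, 86, 101, 114, 119, 126]

Fragment lengths:
  [0,6): 6 bp
  [6,11): 5 bp
  [11,19): 8 bp
  [19,25): 6 bp
  [25,31): 6 bp
  [31,41): 10 bp
  [41,57): 16 bp
  [57,64): 7 bp
  [64,75): 11 bp
  [75,86): 11 bp
  [86,101): 15 bp
  [101,114): 13 bp
  [114,119): 5 bp
  [119,126): 7 bp
  [126,141): 15 bp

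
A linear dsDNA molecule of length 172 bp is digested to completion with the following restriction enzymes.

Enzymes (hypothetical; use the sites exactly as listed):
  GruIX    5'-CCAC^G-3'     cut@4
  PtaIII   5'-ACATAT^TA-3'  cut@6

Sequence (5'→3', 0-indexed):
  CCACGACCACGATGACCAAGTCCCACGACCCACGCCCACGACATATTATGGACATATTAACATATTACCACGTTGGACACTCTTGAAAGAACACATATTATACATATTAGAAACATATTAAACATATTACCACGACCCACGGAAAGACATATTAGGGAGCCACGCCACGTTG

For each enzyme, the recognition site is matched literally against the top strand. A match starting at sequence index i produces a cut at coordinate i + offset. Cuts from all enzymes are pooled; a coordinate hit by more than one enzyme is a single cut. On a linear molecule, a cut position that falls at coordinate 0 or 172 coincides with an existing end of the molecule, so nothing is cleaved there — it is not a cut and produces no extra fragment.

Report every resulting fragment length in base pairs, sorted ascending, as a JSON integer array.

Scan for sites:
  GruIX CCACG/4: at [0, 6, 22, 29, 35, 67, 129, 136, 159, 164] ⇒ [4, 10, 26, 33, 39, 71, 133, 140, 163, 168]
  PtaIII ACATATTA/6: at [40, 51, 59, 92, 101, 112, 121, 146] ⇒ [46, 57, 65, 98, 107, 118, 127, 152]

All cut coordinates (distinct, sorted): [4, 10, 26, 33, 39, 46, 57, 65, 71, 98, 107, 118, 127, 133, 140, 152, 163, 168]

Fragments:
  [0,4): 4 bp
  [4,10): 6 bp
  [10,26): 16 bp
  [26,33): 7 bp
  [33,39): 6 bp
  [39,46): 7 bp
  [46,57): 11 bp
  [57,65): 8 bp
  [65,71): 6 bp
  [71,98): 27 bp
  [98,107): 9 bp
  [107,118): 11 bp
  [118,127): 9 bp
  [127,133): 6 bp
  [133,140): 7 bp
  [140,152): 12 bp
  [152,163): 11 bp
  [163,168): 5 bp
  [168,172): 4 bp

[4,4,5,6,6,6,6,7,7,7,8,9,9,11,11,11,12,16,27]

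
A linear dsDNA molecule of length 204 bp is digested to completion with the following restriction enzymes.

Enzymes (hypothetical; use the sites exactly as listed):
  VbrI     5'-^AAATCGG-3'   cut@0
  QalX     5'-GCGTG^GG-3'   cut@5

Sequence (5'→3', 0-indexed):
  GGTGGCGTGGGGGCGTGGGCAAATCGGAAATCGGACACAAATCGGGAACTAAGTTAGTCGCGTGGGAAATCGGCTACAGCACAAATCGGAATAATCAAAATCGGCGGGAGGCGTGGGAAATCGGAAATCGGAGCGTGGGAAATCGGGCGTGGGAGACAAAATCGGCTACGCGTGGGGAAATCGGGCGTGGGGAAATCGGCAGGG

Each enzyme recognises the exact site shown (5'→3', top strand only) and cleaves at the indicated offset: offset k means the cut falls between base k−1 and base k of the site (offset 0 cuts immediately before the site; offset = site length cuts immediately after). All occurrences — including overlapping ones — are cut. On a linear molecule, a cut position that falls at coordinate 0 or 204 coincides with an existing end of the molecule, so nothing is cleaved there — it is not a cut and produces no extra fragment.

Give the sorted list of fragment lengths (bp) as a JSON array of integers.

[2,2,2,3,3,3,7,7,7,8,9,11,12,12,12,13,15,16,16,18,26]

Site scan:
  VbrI AAATCGG/0: at [20, 27, 38, 66, 82, 97, 117, 124, 139, 158, 177, 192] ⇒ [20, 27, 38, 66, 82, 97, 117, 124, 139, 158, 177, 192]
  QalX GCGTGGG/5: at [4, 12, 59, 110, 132, 146, 169, 184] ⇒ [9, 17, 64, 115, 137, 151, 174, 189]

All cut coordinates (distinct, sorted): [9, 17, 20, 27, 38, 64, 66, 82, 97, 115, 117, 124, 137, 139, 151, 158, 174, 177, 189, 192]

Fragment lengths:
  [0,9): 9 bp
  [9,17): 8 bp
  [17,20): 3 bp
  [20,27): 7 bp
  [27,38): 11 bp
  [38,64): 26 bp
  [64,66): 2 bp
  [66,82): 16 bp
  [82,97): 15 bp
  [97,115): 18 bp
  [115,117): 2 bp
  [117,124): 7 bp
  [124,137): 13 bp
  [137,139): 2 bp
  [139,151): 12 bp
  [151,158): 7 bp
  [158,174): 16 bp
  [174,177): 3 bp
  [177,189): 12 bp
  [189,192): 3 bp
  [192,204): 12 bp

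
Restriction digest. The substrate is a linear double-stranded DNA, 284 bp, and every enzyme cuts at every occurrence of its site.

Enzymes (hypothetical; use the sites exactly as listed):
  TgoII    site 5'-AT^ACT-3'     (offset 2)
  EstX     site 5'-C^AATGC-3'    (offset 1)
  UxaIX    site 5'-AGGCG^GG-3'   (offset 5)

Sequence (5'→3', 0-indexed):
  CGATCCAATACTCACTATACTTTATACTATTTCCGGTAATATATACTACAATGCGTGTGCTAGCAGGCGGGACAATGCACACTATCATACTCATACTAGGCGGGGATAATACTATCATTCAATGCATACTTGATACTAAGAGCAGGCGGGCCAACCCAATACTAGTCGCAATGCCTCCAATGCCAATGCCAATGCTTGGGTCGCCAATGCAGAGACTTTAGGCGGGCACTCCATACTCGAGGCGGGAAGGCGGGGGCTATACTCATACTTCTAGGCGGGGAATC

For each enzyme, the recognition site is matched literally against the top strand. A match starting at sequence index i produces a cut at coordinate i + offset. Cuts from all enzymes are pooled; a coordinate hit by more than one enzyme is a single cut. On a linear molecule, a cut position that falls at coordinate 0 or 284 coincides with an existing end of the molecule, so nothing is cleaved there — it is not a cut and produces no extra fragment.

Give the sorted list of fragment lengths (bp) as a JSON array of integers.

Site scan:
  TgoII (ATACT, off=2): starts [7, 16, 23, 42, 86, 92, 108, 125, 132, 158, 232, 258, 264] → cuts [9, 18, 25, 44, 88, 94, 110, 127, 134, 160, 234, 260, 266]
  EstX (CAATGC, off=1): starts [48, 72, 119, 168, 177, 183, 189, 204] → cuts [49, 73, 120, 169, 178, 184, 190, 205]
  UxaIX (AGGCGGG, off=5): starts [64, 97, 143, 219, 239, 247, 272] → cuts [69, 102, 148, 224, 244, 252, 277]

Pooled cuts: [9, 18, 25, 44, 49, 69, 73, 88, 94, 102, 110, 120, 127, 134, 148, 160, 169, 178, 184, 190, 205, 224, 234, 244, 252, 260, 266, 277]

Fragments:
  [0,9): 9 bp
  [9,18): 9 bp
  [18,25): 7 bp
  [25,44): 19 bp
  [44,49): 5 bp
  [49,69): 20 bp
  [69,73): 4 bp
  [73,88): 15 bp
  [88,94): 6 bp
  [94,102): 8 bp
  [102,110): 8 bp
  [110,120): 10 bp
  [120,127): 7 bp
  [127,134): 7 bp
  [134,148): 14 bp
  [148,160): 12 bp
  [160,169): 9 bp
  [169,178): 9 bp
  [178,184): 6 bp
  [184,190): 6 bp
  [190,205): 15 bp
  [205,224): 19 bp
  [224,234): 10 bp
  [234,244): 10 bp
  [244,252): 8 bp
  [252,260): 8 bp
  [260,266): 6 bp
  [266,277): 11 bp
  [277,284): 7 bp

[4,5,6,6,6,6,7,7,7,7,8,8,8,8,9,9,9,9,10,10,10,11,12,14,15,15,19,19,20]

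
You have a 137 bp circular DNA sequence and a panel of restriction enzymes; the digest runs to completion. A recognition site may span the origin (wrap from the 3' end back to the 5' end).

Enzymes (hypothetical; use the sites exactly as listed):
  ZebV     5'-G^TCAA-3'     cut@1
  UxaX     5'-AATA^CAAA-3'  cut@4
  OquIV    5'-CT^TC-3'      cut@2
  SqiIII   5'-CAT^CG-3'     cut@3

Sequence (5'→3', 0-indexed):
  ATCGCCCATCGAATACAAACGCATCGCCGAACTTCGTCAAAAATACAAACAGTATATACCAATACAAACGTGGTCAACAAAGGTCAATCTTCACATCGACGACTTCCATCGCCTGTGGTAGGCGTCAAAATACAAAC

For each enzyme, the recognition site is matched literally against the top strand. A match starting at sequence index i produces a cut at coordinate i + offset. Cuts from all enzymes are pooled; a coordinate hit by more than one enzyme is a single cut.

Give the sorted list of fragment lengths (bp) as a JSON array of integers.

Site scan:
  ZebV GTCAA/1: at [35, 72, 82, 123] ⇒ [36, 73, 83, 124]
  UxaX AATACAAA/4: at [11, 41, 60, 128] ⇒ [15, 45, 64, 132]
  OquIV CTTC/2: at [31, 88, 102] ⇒ [33, 90, 104]
  SqiIII CATCG/3: at [6, 21, 93, 106, 136] ⇒ [2, 9, 24, 96, 109]

Pooled cuts: [2, 9, 15, 24, 33, 36, 45, 64, 73, 83, 90, 96, 104, 109, 124, 132]

Fragment lengths:
  2→9: 7 bp
  9→15: 6 bp
  15→24: 9 bp
  24→33: 9 bp
  33→36: 3 bp
  36→45: 9 bp
  45→64: 19 bp
  64→73: 9 bp
  73→83: 10 bp
  83→90: 7 bp
  90→96: 6 bp
  96→104: 8 bp
  104→109: 5 bp
  109→124: 15 bp
  124→132: 8 bp
  132→2 (wrap): 137-132+2 = 7 bp

[3,5,6,6,7,7,7,8,8,9,9,9,9,10,15,19]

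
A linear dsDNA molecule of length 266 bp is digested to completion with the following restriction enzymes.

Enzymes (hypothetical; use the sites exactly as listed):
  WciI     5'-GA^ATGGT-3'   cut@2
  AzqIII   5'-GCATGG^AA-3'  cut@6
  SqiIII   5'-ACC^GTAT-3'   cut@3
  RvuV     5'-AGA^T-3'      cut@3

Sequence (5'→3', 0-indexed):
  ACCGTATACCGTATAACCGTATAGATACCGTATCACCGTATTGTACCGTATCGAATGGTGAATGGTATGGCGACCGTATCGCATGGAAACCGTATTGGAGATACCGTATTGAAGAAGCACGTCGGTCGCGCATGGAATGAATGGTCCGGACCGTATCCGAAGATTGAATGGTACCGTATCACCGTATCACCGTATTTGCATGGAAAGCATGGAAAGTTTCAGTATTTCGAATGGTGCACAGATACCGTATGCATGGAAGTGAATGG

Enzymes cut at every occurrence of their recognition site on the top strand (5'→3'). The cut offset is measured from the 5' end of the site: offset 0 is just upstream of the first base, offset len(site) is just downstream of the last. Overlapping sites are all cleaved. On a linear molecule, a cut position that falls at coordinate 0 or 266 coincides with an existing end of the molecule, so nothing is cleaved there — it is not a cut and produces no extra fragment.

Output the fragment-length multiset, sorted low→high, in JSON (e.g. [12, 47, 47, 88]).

Per-enzyme occurrences:
  WciI (GAATGGT, off=2): starts [52, 59, 138, 165, 228] → cuts [54, 61, 140, 167, 230]
  AzqIII (GCATGGAA, off=6): starts [80, 129, 197, 206, 250] → cuts [86, 135, 203, 212, 256]
  SqiIII (ACCGTAT, off=3): starts [0, 7, 15, 26, 34, 44, 72, 88, 102, 149, 172, 180, 188, 243] → cuts [3, 10, 18, 29, 37, 47, 75, 91, 105, 152, 175, 183, 191, 246]
  RvuV (AGAT, off=3): starts [22, 98, 160, 239] → cuts [25, 101, 163, 242]

Pooled cuts: [3, 10, 18, 25, 29, 37, 47, 54, 61, 75, 86, 91, 101, 105, 135, 140, 152, 163, 167, 175, 183, 191, 203, 212, 230, 242, 246, 256]

Fragment lengths:
  [0,3): 3 bp
  [3,10): 7 bp
  [10,18): 8 bp
  [18,25): 7 bp
  [25,29): 4 bp
  [29,37): 8 bp
  [37,47): 10 bp
  [47,54): 7 bp
  [54,61): 7 bp
  [61,75): 14 bp
  [75,86): 11 bp
  [86,91): 5 bp
  [91,101): 10 bp
  [101,105): 4 bp
  [105,135): 30 bp
  [135,140): 5 bp
  [140,152): 12 bp
  [152,163): 11 bp
  [163,167): 4 bp
  [167,175): 8 bp
  [175,183): 8 bp
  [183,191): 8 bp
  [191,203): 12 bp
  [203,212): 9 bp
  [212,230): 18 bp
  [230,242): 12 bp
  [242,246): 4 bp
  [246,256): 10 bp
  [256,266): 10 bp

[3,4,4,4,4,5,5,7,7,7,7,8,8,8,8,8,9,10,10,10,10,11,11,12,12,12,14,18,30]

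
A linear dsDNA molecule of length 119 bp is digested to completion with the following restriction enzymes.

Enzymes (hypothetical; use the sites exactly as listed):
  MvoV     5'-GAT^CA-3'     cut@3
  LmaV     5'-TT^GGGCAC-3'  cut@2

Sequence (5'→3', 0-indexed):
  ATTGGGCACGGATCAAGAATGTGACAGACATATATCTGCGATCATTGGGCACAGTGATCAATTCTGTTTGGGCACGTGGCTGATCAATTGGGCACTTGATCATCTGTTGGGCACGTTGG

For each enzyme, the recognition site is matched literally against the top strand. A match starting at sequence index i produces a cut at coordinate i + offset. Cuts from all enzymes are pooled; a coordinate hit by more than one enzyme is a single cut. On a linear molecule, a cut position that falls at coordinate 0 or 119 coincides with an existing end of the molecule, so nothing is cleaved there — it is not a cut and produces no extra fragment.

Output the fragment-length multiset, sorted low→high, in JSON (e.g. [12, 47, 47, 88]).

[3,4,5,8,10,11,11,11,12,15,29]

Scan for sites:
  MvoV GATCA/3: at [10, 39, 55, 81, 97] ⇒ [13, 42, 58, 84, 100]
  LmaV TTGGGCAC/2: at [1, 44, 67, 87, 106] ⇒ [3, 46, 69, 89, 108]

Pooled cuts: [3, 13, 42, 46, 58, 69, 84, 89, 100, 108]

Fragments:
  [0,3): 3 bp
  [3,13): 10 bp
  [13,42): 29 bp
  [42,46): 4 bp
  [46,58): 12 bp
  [58,69): 11 bp
  [69,84): 15 bp
  [84,89): 5 bp
  [89,100): 11 bp
  [100,108): 8 bp
  [108,119): 11 bp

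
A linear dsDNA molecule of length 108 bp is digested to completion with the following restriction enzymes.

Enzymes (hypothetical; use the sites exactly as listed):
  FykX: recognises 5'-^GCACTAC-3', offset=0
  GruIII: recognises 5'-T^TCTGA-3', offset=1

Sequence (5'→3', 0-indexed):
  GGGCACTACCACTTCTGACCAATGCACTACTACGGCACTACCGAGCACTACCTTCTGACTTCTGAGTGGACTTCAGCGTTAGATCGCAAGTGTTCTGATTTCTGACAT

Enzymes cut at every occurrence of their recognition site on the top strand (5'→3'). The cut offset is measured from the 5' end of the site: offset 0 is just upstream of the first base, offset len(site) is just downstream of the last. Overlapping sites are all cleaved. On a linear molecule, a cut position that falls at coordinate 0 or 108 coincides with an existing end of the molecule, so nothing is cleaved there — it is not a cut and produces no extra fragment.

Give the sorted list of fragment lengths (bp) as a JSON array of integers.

Site scan:
  FykX (GCACTAC, off=0): starts [2, 23, 34, 44] → cuts [2, 23, 34, 44]
  GruIII (TTCTGA, off=1): starts [12, 52, 59, 92, 99] → cuts [13, 53, 60, 93, 100]

All cut coordinates (distinct, sorted): [2, 13, 23, 34, 44, 53, 60, 93, 100]

Fragments:
  [0,2): 2 bp
  [2,13): 11 bp
  [13,23): 10 bp
  [23,34): 11 bp
  [34,44): 10 bp
  [44,53): 9 bp
  [53,60): 7 bp
  [60,93): 33 bp
  [93,100): 7 bp
  [100,108): 8 bp

[2,7,7,8,9,10,10,11,11,33]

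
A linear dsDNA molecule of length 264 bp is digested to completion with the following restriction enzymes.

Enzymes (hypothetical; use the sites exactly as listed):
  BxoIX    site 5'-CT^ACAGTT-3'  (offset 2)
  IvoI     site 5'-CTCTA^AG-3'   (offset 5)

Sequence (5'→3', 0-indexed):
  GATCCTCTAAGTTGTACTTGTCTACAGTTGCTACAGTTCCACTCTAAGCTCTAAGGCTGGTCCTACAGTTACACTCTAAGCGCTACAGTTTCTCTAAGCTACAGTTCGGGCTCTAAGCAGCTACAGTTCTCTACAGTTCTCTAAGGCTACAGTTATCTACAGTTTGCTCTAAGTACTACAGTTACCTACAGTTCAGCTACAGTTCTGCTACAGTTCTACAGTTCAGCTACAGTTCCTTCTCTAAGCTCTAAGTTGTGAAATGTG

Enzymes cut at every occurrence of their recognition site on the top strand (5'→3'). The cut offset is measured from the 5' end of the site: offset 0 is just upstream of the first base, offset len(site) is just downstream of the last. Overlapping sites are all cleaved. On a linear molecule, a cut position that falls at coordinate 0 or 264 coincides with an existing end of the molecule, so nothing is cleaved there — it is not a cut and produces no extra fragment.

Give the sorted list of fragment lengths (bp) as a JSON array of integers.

Site scan:
  BxoIX (CTACAGTT, off=2): starts [21, 30, 62, 82, 98, 120, 130, 146, 156, 175, 185, 196, 207, 215, 226] → cuts [23, 32, 64, 84, 100, 122, 132, 148, 158, 177, 187, 198, 209, 217, 228]
  IvoI (CTCTAAG, off=5): starts [4, 41, 48, 73, 91, 110, 138, 166, 238, 245] → cuts [9, 46, 53, 78, 96, 115, 143, 171, 243, 250]

All cut coordinates (distinct, sorted): [9, 23, 32, 46, 53, 64, 78, 84, 96, 100, 115, 122, 132, 143, 148, 158, 171, 177, 187, 198, 209, 217, 228, 243, 250]

Fragment lengths:
  [0,9): 9 bp
  [9,23): 14 bp
  [23,32): 9 bp
  [32,46): 14 bp
  [46,53): 7 bp
  [53,64): 11 bp
  [64,78): 14 bp
  [78,84): 6 bp
  [84,96): 12 bp
  [96,100): 4 bp
  [100,115): 15 bp
  [115,122): 7 bp
  [122,132): 10 bp
  [132,143): 11 bp
  [143,148): 5 bp
  [148,158): 10 bp
  [158,171): 13 bp
  [171,177): 6 bp
  [177,187): 10 bp
  [187,198): 11 bp
  [198,209): 11 bp
  [209,217): 8 bp
  [217,228): 11 bp
  [228,243): 15 bp
  [243,250): 7 bp
  [250,264): 14 bp

[4,5,6,6,7,7,7,8,9,9,10,10,10,11,11,11,11,11,12,13,14,14,14,14,15,15]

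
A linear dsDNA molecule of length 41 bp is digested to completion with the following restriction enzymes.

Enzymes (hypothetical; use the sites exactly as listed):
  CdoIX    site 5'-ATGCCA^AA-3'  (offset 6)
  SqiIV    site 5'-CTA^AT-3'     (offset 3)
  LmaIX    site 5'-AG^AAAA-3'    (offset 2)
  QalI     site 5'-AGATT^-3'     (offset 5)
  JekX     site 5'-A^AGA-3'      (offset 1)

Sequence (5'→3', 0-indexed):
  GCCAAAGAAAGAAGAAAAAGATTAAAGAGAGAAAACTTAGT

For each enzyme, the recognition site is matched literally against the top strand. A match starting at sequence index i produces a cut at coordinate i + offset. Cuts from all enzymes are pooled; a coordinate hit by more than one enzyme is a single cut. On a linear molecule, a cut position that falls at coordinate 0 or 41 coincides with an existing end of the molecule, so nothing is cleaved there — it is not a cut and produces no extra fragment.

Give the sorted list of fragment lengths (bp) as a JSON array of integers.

[2,2,3,4,4,5,5,6,10]

Per-enzyme occurrences:
  CdoIX (ATGCCAAA, off=6): no sites
  SqiIV (CTAAT, off=3): no sites
  LmaIX (AGAAAA, off=2): starts [12, 29] → cuts [14, 31]
  QalI (AGATT, off=5): starts [18] → cuts [23]
  JekX (AAGA, off=1): starts [4, 8, 11, 17, 24] → cuts [5, 9, 12, 18, 25]

All cut coordinates (distinct, sorted): [5, 9, 12, 14, 18, 23, 25, 31]

Fragments:
  [0,5): 5 bp
  [5,9): 4 bp
  [9,12): 3 bp
  [12,14): 2 bp
  [14,18): 4 bp
  [18,23): 5 bp
  [23,25): 2 bp
  [25,31): 6 bp
  [31,41): 10 bp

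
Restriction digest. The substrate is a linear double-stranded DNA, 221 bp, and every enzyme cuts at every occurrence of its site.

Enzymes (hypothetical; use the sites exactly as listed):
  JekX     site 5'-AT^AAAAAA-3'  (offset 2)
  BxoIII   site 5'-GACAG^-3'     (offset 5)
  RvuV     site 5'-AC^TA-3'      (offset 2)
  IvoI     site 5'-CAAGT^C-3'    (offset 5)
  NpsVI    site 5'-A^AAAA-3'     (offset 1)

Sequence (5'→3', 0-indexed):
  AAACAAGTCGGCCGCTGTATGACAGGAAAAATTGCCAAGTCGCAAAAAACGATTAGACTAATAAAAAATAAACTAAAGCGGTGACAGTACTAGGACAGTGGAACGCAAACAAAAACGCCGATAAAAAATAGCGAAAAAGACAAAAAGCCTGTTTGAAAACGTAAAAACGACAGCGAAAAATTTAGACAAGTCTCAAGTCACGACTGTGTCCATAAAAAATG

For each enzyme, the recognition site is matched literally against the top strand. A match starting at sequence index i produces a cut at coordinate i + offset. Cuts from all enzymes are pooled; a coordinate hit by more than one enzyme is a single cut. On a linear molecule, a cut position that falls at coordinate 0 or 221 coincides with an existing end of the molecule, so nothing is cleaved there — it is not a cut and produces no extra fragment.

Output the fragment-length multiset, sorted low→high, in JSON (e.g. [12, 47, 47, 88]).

Site scan:
  JekX ATAAAAAA/2: at [60, 120, 211] ⇒ [62, 122, 213]
  BxoIII GACAG/5: at [20, 82, 93, 168] ⇒ [25, 87, 98, 173]
  RvuV ACTA/2: at [56, 71, 88] ⇒ [58, 73, 90]
  IvoI CAAGTC/5: at [3, 35, 186, 193] ⇒ [8, 40, 191, 198]
  NpsVI AAAAA/1: at [26, 43, 44, 62, 63, 110, 122, 123, 133, 141, 162, 175, 213, 214] ⇒ [27, 44, 45, 63, 64, 111, 123, 124, 134, 142, 163, 176, 214, 215]

Pooled cuts: [8, 25, 27, 40, 44, 45, 58, 62, 63, 64, 73, 87, 90, 98, 111, 122, 123, 124, 134, 142, 163, 173, 176, 191, 198, 213, 214, 215]

Fragment lengths:
  [0,8): 8 bp
  [8,25): 17 bp
  [25,27): 2 bp
  [27,40): 13 bp
  [40,44): 4 bp
  [44,45): 1 bp
  [45,58): 13 bp
  [58,62): 4 bp
  [62,63): 1 bp
  [63,64): 1 bp
  [64,73): 9 bp
  [73,87): 14 bp
  [87,90): 3 bp
  [90,98): 8 bp
  [98,111): 13 bp
  [111,122): 11 bp
  [122,123): 1 bp
  [123,124): 1 bp
  [124,134): 10 bp
  [134,142): 8 bp
  [142,163): 21 bp
  [163,173): 10 bp
  [173,176): 3 bp
  [176,191): 15 bp
  [191,198): 7 bp
  [198,213): 15 bp
  [213,214): 1 bp
  [214,215): 1 bp
  [215,221): 6 bp

[1,1,1,1,1,1,1,2,3,3,4,4,6,7,8,8,8,9,10,10,11,13,13,13,14,15,15,17,21]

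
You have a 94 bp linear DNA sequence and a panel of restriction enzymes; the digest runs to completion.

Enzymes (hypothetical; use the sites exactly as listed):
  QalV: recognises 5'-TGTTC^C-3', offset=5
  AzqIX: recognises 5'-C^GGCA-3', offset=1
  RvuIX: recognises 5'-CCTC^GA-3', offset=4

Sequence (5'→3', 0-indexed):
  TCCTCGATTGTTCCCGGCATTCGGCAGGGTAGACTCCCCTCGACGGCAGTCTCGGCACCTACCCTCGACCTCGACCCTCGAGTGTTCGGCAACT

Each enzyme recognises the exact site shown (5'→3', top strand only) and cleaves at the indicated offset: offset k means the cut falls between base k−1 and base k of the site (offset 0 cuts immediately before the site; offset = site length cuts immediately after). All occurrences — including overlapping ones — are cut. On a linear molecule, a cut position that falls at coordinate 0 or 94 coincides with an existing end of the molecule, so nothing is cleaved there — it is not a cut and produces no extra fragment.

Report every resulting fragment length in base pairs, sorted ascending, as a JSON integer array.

Per-enzyme occurrences:
  QalV TGTTCC/5: at [8] ⇒ [13]
  AzqIX CGGCA/1: at [14, 21, 43, 52, 86] ⇒ [15, 22, 44, 53, 87]
  RvuIX CCTCGA/4: at [1, 37, 62, 68, 75] ⇒ [5, 41, 66, 72, 79]

All cut coordinates (distinct, sorted): [5, 13, 15, 22, 41, 44, 53, 66, 72, 79, 87]

Fragments:
  [0,5): 5 bp
  [5,13): 8 bp
  [13,15): 2 bp
  [15,22): 7 bp
  [22,41): 19 bp
  [41,44): 3 bp
  [44,53): 9 bp
  [53,66): 13 bp
  [66,72): 6 bp
  [72,79): 7 bp
  [79,87): 8 bp
  [87,94): 7 bp

[2,3,5,6,7,7,7,8,8,9,13,19]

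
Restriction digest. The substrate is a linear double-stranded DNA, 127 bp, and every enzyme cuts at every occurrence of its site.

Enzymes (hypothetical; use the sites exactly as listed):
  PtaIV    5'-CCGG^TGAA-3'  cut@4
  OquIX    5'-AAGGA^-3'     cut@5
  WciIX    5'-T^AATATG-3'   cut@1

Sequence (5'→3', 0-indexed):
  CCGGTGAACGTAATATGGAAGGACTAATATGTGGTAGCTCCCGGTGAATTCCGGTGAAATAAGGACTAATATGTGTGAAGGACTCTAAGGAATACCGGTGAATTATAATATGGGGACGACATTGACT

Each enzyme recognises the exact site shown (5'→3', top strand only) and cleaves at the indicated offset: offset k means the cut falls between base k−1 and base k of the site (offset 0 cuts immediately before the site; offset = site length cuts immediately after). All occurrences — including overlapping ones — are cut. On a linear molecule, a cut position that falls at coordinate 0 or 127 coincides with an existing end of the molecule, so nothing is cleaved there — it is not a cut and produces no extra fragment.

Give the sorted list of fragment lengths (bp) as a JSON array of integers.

[2,2,4,7,7,8,9,10,11,12,15,19,21]

Scan for sites:
  PtaIV (CCGGTGAA, off=4): starts [0, 40, 50, 94] → cuts [4, 44, 54, 98]
  OquIX (AAGGA, off=5): starts [18, 60, 77, 86] → cuts [23, 65, 82, 91]
  WciIX (TAATATG, off=1): starts [10, 24, 66, 105] → cuts [11, 25, 67, 106]

Pooled cuts: [4, 11, 23, 25, 44, 54, 65, 67, 82, 91, 98, 106]

Fragments:
  [0,4): 4 bp
  [4,11): 7 bp
  [11,23): 12 bp
  [23,25): 2 bp
  [25,44): 19 bp
  [44,54): 10 bp
  [54,65): 11 bp
  [65,67): 2 bp
  [67,82): 15 bp
  [82,91): 9 bp
  [91,98): 7 bp
  [98,106): 8 bp
  [106,127): 21 bp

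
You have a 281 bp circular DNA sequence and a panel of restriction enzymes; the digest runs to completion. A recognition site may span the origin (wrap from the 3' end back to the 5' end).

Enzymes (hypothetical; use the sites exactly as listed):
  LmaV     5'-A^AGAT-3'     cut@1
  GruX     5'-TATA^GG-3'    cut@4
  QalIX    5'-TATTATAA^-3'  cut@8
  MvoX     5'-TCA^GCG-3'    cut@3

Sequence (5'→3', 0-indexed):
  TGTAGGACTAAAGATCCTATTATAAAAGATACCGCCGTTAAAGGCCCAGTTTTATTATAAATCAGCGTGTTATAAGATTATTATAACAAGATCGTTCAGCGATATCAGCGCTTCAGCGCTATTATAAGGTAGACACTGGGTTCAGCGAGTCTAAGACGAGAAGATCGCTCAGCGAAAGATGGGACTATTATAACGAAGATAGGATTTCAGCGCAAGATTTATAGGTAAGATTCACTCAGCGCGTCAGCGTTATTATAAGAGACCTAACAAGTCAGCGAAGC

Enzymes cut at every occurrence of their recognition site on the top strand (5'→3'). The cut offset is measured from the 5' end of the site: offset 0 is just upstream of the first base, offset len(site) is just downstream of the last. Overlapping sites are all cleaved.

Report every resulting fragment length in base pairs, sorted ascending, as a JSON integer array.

[1,2,3,4,4,5,5,8,8,9,9,10,10,10,11,12,12,12,13,14,16,17,17,17,18,34]

Site scan:
  LmaV (AAGAT, off=1): starts [10, 25, 73, 87, 160, 175, 195, 213, 226] → cuts [11, 26, 74, 88, 161, 176, 196, 214, 227]
  GruX (TATAGG, off=4): starts [219] → cuts [223]
  QalIX (TATTATAA, off=8): starts [17, 52, 78, 119, 185, 250] → cuts [25, 60, 86, 127, 193, 258]
  MvoX (TCAGCG, off=3): starts [61, 95, 104, 112, 141, 168, 206, 235, 243, 271] → cuts [64, 98, 107, 115, 144, 171, 209, 238, 246, 274]

Pooled cuts: [11, 25, 26, 60, 64, 74, 86, 88, 98, 107, 115, 127, 144, 161, 171, 176, 193, 196, 209, 214, 223, 227, 238, 246, 258, 274]

Fragment lengths:
  11→25: 14 bp
  25→26: 1 bp
  26→60: 34 bp
  60→64: 4 bp
  64→74: 10 bp
  74→86: 12 bp
  86→88: 2 bp
  88→98: 10 bp
  98→107: 9 bp
  107→115: 8 bp
  115→127: 12 bp
  127→144: 17 bp
  144→161: 17 bp
  161→171: 10 bp
  171→176: 5 bp
  176→193: 17 bp
  193→196: 3 bp
  196→209: 13 bp
  209→214: 5 bp
  214→223: 9 bp
  223→227: 4 bp
  227→238: 11 bp
  238→246: 8 bp
  246→258: 12 bp
  258→274: 16 bp
  274→11 (wrap): 281-274+11 = 18 bp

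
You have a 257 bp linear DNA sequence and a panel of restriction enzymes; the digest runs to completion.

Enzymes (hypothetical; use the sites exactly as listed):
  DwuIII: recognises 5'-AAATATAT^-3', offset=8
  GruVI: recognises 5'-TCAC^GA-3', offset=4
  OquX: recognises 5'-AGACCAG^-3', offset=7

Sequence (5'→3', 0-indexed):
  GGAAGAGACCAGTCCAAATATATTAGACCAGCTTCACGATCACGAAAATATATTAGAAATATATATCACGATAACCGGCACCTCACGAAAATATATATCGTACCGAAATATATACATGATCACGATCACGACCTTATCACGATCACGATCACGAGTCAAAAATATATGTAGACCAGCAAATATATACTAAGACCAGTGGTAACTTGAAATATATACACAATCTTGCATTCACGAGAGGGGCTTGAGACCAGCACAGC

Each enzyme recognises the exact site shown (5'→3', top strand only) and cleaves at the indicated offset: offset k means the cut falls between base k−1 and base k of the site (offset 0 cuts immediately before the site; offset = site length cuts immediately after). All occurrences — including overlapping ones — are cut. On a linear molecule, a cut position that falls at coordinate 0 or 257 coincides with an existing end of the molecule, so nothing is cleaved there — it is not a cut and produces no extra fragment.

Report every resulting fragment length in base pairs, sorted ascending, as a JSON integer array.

[5,6,6,6,6,6,6,8,9,9,10,10,10,11,11,11,11,12,15,17,17,18,18,19]

Scan for sites:
  DwuIII (AAATATAT, off=8): starts [15, 45, 56, 88, 105, 159, 177, 206] → cuts [23, 53, 64, 96, 113, 167, 185, 214]
  GruVI (TCACGA, off=4): starts [33, 39, 65, 82, 119, 125, 136, 142, 148, 228] → cuts [37, 43, 69, 86, 123, 129, 140, 146, 152, 232]
  OquX (AGACCAG, off=7): starts [5, 24, 169, 189, 244] → cuts [12, 31, 176, 196, 251]

Pooled cuts: [12, 23, 31, 37, 43, 53, 64, 69, 86, 96, 113, 123, 129, 140, 146, 152, 167, 176, 185, 196, 214, 232, 251]

Fragment lengths:
  [0,12): 12 bp
  [12,23): 11 bp
  [23,31): 8 bp
  [31,37): 6 bp
  [37,43): 6 bp
  [43,53): 10 bp
  [53,64): 11 bp
  [64,69): 5 bp
  [69,86): 17 bp
  [86,96): 10 bp
  [96,113): 17 bp
  [113,123): 10 bp
  [123,129): 6 bp
  [129,140): 11 bp
  [140,146): 6 bp
  [146,152): 6 bp
  [152,167): 15 bp
  [167,176): 9 bp
  [176,185): 9 bp
  [185,196): 11 bp
  [196,214): 18 bp
  [214,232): 18 bp
  [232,251): 19 bp
  [251,257): 6 bp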